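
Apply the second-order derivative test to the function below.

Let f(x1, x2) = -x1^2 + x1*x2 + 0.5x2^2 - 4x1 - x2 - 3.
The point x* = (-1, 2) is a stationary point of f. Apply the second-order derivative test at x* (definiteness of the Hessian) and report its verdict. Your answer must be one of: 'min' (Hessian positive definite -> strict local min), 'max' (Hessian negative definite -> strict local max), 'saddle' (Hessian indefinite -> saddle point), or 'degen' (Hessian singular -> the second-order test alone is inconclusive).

Compute the Hessian H = grad^2 f:
  H = [[-2, 1], [1, 1]]
Verify stationarity: grad f(x*) = H x* + g = (0, 0).
Eigenvalues of H: -2.3028, 1.3028.
Eigenvalues have mixed signs, so H is indefinite -> x* is a saddle point.

saddle


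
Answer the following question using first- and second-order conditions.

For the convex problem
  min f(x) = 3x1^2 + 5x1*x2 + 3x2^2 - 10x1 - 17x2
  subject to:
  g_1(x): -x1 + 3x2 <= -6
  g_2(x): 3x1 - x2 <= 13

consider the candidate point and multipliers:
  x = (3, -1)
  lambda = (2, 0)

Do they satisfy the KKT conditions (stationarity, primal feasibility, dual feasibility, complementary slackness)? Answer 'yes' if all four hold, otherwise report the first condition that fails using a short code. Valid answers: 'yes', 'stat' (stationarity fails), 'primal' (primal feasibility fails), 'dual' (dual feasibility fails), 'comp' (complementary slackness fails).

Gradient of f: grad f(x) = Q x + c = (3, -8)
Constraint values g_i(x) = a_i^T x - b_i:
  g_1((3, -1)) = 0
  g_2((3, -1)) = -3
Stationarity residual: grad f(x) + sum_i lambda_i a_i = (1, -2)
  -> stationarity FAILS
Primal feasibility (all g_i <= 0): OK
Dual feasibility (all lambda_i >= 0): OK
Complementary slackness (lambda_i * g_i(x) = 0 for all i): OK

Verdict: the first failing condition is stationarity -> stat.

stat


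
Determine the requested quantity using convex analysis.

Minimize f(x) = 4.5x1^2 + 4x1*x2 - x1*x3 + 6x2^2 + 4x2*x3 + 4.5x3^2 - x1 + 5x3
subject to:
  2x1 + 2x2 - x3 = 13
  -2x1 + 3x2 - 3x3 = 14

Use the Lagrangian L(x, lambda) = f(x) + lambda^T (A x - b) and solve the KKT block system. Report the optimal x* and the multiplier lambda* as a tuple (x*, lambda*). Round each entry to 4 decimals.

Form the Lagrangian:
  L(x, lambda) = (1/2) x^T Q x + c^T x + lambda^T (A x - b)
Stationarity (grad_x L = 0): Q x + c + A^T lambda = 0.
Primal feasibility: A x = b.

This gives the KKT block system:
  [ Q   A^T ] [ x     ]   [-c ]
  [ A    0  ] [ lambda ] = [ b ]

Solving the linear system:
  x*      = (2.0532, 2.8582, -3.1772)
  lambda* = (-15.5871, 0.4572)
  f(x*)   = 89.1455

x* = (2.0532, 2.8582, -3.1772), lambda* = (-15.5871, 0.4572)


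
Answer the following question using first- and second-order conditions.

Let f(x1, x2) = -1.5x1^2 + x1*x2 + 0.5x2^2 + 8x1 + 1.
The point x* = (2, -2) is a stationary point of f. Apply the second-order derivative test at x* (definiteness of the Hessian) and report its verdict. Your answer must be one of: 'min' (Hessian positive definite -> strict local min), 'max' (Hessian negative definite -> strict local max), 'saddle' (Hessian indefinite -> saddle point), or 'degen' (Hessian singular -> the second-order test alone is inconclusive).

Compute the Hessian H = grad^2 f:
  H = [[-3, 1], [1, 1]]
Verify stationarity: grad f(x*) = H x* + g = (0, 0).
Eigenvalues of H: -3.2361, 1.2361.
Eigenvalues have mixed signs, so H is indefinite -> x* is a saddle point.

saddle


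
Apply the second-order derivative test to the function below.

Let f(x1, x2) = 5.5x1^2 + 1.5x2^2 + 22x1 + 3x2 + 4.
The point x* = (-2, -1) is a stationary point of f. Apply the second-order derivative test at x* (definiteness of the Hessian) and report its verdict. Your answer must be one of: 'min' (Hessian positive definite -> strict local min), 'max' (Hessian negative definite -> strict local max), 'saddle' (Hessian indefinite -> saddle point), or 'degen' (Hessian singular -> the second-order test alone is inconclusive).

Compute the Hessian H = grad^2 f:
  H = [[11, 0], [0, 3]]
Verify stationarity: grad f(x*) = H x* + g = (0, 0).
Eigenvalues of H: 3, 11.
Both eigenvalues > 0, so H is positive definite -> x* is a strict local min.

min


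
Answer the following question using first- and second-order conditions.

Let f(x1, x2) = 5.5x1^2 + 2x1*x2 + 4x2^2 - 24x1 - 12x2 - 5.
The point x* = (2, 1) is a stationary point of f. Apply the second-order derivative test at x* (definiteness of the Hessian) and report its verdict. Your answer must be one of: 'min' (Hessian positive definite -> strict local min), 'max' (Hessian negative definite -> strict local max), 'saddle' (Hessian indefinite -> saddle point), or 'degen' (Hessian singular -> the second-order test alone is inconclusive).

Compute the Hessian H = grad^2 f:
  H = [[11, 2], [2, 8]]
Verify stationarity: grad f(x*) = H x* + g = (0, 0).
Eigenvalues of H: 7, 12.
Both eigenvalues > 0, so H is positive definite -> x* is a strict local min.

min


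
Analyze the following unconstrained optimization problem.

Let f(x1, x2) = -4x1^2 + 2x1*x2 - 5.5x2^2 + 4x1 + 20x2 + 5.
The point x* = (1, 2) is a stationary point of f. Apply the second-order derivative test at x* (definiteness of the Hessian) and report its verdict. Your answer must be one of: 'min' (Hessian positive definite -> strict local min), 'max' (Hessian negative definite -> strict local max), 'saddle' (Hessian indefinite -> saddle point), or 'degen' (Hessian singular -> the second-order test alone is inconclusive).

Compute the Hessian H = grad^2 f:
  H = [[-8, 2], [2, -11]]
Verify stationarity: grad f(x*) = H x* + g = (0, 0).
Eigenvalues of H: -12, -7.
Both eigenvalues < 0, so H is negative definite -> x* is a strict local max.

max


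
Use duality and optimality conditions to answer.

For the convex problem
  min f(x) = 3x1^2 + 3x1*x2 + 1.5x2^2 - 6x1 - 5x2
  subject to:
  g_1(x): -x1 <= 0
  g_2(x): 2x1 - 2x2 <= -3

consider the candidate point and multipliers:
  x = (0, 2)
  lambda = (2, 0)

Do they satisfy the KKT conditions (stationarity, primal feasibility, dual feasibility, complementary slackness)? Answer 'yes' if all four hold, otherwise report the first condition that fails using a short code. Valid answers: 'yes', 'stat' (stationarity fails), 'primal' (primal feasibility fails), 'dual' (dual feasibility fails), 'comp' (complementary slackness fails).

Gradient of f: grad f(x) = Q x + c = (0, 1)
Constraint values g_i(x) = a_i^T x - b_i:
  g_1((0, 2)) = 0
  g_2((0, 2)) = -1
Stationarity residual: grad f(x) + sum_i lambda_i a_i = (-2, 1)
  -> stationarity FAILS
Primal feasibility (all g_i <= 0): OK
Dual feasibility (all lambda_i >= 0): OK
Complementary slackness (lambda_i * g_i(x) = 0 for all i): OK

Verdict: the first failing condition is stationarity -> stat.

stat


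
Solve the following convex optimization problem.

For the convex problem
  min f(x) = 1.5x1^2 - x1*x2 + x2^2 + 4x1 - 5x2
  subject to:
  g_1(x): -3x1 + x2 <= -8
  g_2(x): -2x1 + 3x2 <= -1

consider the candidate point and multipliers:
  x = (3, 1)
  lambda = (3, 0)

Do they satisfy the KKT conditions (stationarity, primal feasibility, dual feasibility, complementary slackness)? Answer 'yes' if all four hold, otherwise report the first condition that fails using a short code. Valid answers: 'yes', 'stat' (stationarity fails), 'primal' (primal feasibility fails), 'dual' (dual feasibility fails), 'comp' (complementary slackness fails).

Gradient of f: grad f(x) = Q x + c = (12, -6)
Constraint values g_i(x) = a_i^T x - b_i:
  g_1((3, 1)) = 0
  g_2((3, 1)) = -2
Stationarity residual: grad f(x) + sum_i lambda_i a_i = (3, -3)
  -> stationarity FAILS
Primal feasibility (all g_i <= 0): OK
Dual feasibility (all lambda_i >= 0): OK
Complementary slackness (lambda_i * g_i(x) = 0 for all i): OK

Verdict: the first failing condition is stationarity -> stat.

stat


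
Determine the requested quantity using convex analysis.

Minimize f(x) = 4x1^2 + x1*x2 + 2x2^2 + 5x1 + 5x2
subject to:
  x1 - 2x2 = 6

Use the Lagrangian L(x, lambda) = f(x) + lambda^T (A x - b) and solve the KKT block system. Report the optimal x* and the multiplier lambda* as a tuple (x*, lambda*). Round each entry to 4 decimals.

Form the Lagrangian:
  L(x, lambda) = (1/2) x^T Q x + c^T x + lambda^T (A x - b)
Stationarity (grad_x L = 0): Q x + c + A^T lambda = 0.
Primal feasibility: A x = b.

This gives the KKT block system:
  [ Q   A^T ] [ x     ]   [-c ]
  [ A    0  ] [ lambda ] = [ b ]

Solving the linear system:
  x*      = (0.15, -2.925)
  lambda* = (-3.275)
  f(x*)   = 2.8875

x* = (0.15, -2.925), lambda* = (-3.275)


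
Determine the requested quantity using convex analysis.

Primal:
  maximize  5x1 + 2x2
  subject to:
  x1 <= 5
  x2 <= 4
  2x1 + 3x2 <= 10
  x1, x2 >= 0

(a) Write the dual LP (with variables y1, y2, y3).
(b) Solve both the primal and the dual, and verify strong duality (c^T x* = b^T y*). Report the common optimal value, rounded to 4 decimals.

The standard primal-dual pair for 'max c^T x s.t. A x <= b, x >= 0' is:
  Dual:  min b^T y  s.t.  A^T y >= c,  y >= 0.

So the dual LP is:
  minimize  5y1 + 4y2 + 10y3
  subject to:
    y1 + 2y3 >= 5
    y2 + 3y3 >= 2
    y1, y2, y3 >= 0

Solving the primal: x* = (5, 0).
  primal value c^T x* = 25.
Solving the dual: y* = (3.6667, 0, 0.6667).
  dual value b^T y* = 25.
Strong duality: c^T x* = b^T y*. Confirmed.

25


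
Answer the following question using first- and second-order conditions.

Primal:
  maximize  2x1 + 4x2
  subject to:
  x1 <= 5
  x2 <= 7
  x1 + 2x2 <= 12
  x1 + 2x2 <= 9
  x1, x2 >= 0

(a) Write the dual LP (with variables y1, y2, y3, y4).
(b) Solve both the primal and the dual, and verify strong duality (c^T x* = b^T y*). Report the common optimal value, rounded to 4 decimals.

The standard primal-dual pair for 'max c^T x s.t. A x <= b, x >= 0' is:
  Dual:  min b^T y  s.t.  A^T y >= c,  y >= 0.

So the dual LP is:
  minimize  5y1 + 7y2 + 12y3 + 9y4
  subject to:
    y1 + y3 + y4 >= 2
    y2 + 2y3 + 2y4 >= 4
    y1, y2, y3, y4 >= 0

Solving the primal: x* = (0, 4.5).
  primal value c^T x* = 18.
Solving the dual: y* = (0, 0, 0, 2).
  dual value b^T y* = 18.
Strong duality: c^T x* = b^T y*. Confirmed.

18


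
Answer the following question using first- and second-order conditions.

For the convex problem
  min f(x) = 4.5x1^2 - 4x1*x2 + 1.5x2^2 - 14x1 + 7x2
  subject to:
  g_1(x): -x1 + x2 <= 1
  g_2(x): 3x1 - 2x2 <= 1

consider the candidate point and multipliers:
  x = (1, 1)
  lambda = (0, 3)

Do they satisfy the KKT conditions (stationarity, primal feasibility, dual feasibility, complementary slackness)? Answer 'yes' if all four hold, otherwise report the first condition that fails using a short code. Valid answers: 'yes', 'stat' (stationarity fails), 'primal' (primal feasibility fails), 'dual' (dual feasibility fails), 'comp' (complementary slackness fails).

Gradient of f: grad f(x) = Q x + c = (-9, 6)
Constraint values g_i(x) = a_i^T x - b_i:
  g_1((1, 1)) = -1
  g_2((1, 1)) = 0
Stationarity residual: grad f(x) + sum_i lambda_i a_i = (0, 0)
  -> stationarity OK
Primal feasibility (all g_i <= 0): OK
Dual feasibility (all lambda_i >= 0): OK
Complementary slackness (lambda_i * g_i(x) = 0 for all i): OK

Verdict: yes, KKT holds.

yes


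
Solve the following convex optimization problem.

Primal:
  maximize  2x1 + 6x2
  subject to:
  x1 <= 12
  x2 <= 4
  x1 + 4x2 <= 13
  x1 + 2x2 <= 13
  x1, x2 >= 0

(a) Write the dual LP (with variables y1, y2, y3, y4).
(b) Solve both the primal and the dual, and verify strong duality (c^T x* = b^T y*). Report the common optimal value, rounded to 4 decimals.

The standard primal-dual pair for 'max c^T x s.t. A x <= b, x >= 0' is:
  Dual:  min b^T y  s.t.  A^T y >= c,  y >= 0.

So the dual LP is:
  minimize  12y1 + 4y2 + 13y3 + 13y4
  subject to:
    y1 + y3 + y4 >= 2
    y2 + 4y3 + 2y4 >= 6
    y1, y2, y3, y4 >= 0

Solving the primal: x* = (12, 0.25).
  primal value c^T x* = 25.5.
Solving the dual: y* = (0.5, 0, 1.5, 0).
  dual value b^T y* = 25.5.
Strong duality: c^T x* = b^T y*. Confirmed.

25.5


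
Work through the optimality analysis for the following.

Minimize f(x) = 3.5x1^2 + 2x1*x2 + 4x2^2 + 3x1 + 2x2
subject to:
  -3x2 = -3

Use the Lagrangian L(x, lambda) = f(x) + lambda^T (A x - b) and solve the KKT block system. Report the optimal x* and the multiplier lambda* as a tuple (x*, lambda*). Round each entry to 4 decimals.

Form the Lagrangian:
  L(x, lambda) = (1/2) x^T Q x + c^T x + lambda^T (A x - b)
Stationarity (grad_x L = 0): Q x + c + A^T lambda = 0.
Primal feasibility: A x = b.

This gives the KKT block system:
  [ Q   A^T ] [ x     ]   [-c ]
  [ A    0  ] [ lambda ] = [ b ]

Solving the linear system:
  x*      = (-0.7143, 1)
  lambda* = (2.8571)
  f(x*)   = 4.2143

x* = (-0.7143, 1), lambda* = (2.8571)


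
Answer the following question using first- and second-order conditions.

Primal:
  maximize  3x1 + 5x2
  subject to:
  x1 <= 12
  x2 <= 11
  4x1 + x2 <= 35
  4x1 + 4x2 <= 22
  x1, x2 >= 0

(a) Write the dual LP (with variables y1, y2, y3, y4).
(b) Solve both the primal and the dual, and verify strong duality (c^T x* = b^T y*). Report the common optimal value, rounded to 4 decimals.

The standard primal-dual pair for 'max c^T x s.t. A x <= b, x >= 0' is:
  Dual:  min b^T y  s.t.  A^T y >= c,  y >= 0.

So the dual LP is:
  minimize  12y1 + 11y2 + 35y3 + 22y4
  subject to:
    y1 + 4y3 + 4y4 >= 3
    y2 + y3 + 4y4 >= 5
    y1, y2, y3, y4 >= 0

Solving the primal: x* = (0, 5.5).
  primal value c^T x* = 27.5.
Solving the dual: y* = (0, 0, 0, 1.25).
  dual value b^T y* = 27.5.
Strong duality: c^T x* = b^T y*. Confirmed.

27.5


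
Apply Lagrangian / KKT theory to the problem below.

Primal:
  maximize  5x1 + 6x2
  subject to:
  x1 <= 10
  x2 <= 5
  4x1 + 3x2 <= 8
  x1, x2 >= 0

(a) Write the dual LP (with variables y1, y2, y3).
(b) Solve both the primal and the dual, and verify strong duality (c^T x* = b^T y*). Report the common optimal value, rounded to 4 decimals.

The standard primal-dual pair for 'max c^T x s.t. A x <= b, x >= 0' is:
  Dual:  min b^T y  s.t.  A^T y >= c,  y >= 0.

So the dual LP is:
  minimize  10y1 + 5y2 + 8y3
  subject to:
    y1 + 4y3 >= 5
    y2 + 3y3 >= 6
    y1, y2, y3 >= 0

Solving the primal: x* = (0, 2.6667).
  primal value c^T x* = 16.
Solving the dual: y* = (0, 0, 2).
  dual value b^T y* = 16.
Strong duality: c^T x* = b^T y*. Confirmed.

16


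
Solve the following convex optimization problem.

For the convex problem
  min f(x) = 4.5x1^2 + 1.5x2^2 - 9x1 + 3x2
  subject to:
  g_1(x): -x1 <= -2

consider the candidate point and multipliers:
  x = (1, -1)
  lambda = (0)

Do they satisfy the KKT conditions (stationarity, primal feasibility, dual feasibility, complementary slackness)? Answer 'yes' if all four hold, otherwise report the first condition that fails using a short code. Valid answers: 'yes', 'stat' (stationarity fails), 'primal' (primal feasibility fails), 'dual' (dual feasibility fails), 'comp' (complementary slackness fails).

Gradient of f: grad f(x) = Q x + c = (0, 0)
Constraint values g_i(x) = a_i^T x - b_i:
  g_1((1, -1)) = 1
Stationarity residual: grad f(x) + sum_i lambda_i a_i = (0, 0)
  -> stationarity OK
Primal feasibility (all g_i <= 0): FAILS
Dual feasibility (all lambda_i >= 0): OK
Complementary slackness (lambda_i * g_i(x) = 0 for all i): OK

Verdict: the first failing condition is primal_feasibility -> primal.

primal


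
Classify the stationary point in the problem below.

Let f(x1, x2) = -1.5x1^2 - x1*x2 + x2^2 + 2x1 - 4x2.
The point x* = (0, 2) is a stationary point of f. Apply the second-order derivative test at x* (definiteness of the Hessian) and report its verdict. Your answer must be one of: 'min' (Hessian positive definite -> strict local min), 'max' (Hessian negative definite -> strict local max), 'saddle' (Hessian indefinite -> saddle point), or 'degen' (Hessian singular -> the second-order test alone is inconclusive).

Compute the Hessian H = grad^2 f:
  H = [[-3, -1], [-1, 2]]
Verify stationarity: grad f(x*) = H x* + g = (0, 0).
Eigenvalues of H: -3.1926, 2.1926.
Eigenvalues have mixed signs, so H is indefinite -> x* is a saddle point.

saddle


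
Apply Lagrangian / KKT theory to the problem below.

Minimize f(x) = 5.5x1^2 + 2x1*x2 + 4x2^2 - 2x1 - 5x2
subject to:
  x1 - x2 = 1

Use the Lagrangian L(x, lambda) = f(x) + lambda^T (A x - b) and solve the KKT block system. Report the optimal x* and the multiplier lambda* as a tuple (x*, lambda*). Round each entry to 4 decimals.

Form the Lagrangian:
  L(x, lambda) = (1/2) x^T Q x + c^T x + lambda^T (A x - b)
Stationarity (grad_x L = 0): Q x + c + A^T lambda = 0.
Primal feasibility: A x = b.

This gives the KKT block system:
  [ Q   A^T ] [ x     ]   [-c ]
  [ A    0  ] [ lambda ] = [ b ]

Solving the linear system:
  x*      = (0.7391, -0.2609)
  lambda* = (-5.6087)
  f(x*)   = 2.7174

x* = (0.7391, -0.2609), lambda* = (-5.6087)


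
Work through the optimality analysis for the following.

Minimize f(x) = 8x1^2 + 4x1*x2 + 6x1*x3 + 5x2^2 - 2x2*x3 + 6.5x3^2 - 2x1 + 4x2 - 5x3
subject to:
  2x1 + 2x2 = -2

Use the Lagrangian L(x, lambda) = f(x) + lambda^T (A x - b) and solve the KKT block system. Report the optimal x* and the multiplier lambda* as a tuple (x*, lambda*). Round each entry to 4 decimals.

Form the Lagrangian:
  L(x, lambda) = (1/2) x^T Q x + c^T x + lambda^T (A x - b)
Stationarity (grad_x L = 0): Q x + c + A^T lambda = 0.
Primal feasibility: A x = b.

This gives the KKT block system:
  [ Q   A^T ] [ x     ]   [-c ]
  [ A    0  ] [ lambda ] = [ b ]

Solving the linear system:
  x*      = (-0.1412, -0.8588, 0.3176)
  lambda* = (2.8941)
  f(x*)   = 0.5235

x* = (-0.1412, -0.8588, 0.3176), lambda* = (2.8941)


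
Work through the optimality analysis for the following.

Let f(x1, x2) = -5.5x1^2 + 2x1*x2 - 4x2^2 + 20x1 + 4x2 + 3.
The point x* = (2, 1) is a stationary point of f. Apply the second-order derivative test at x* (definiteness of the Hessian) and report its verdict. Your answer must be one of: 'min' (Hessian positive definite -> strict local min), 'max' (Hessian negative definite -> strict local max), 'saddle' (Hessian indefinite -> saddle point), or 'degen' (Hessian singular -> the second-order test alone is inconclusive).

Compute the Hessian H = grad^2 f:
  H = [[-11, 2], [2, -8]]
Verify stationarity: grad f(x*) = H x* + g = (0, 0).
Eigenvalues of H: -12, -7.
Both eigenvalues < 0, so H is negative definite -> x* is a strict local max.

max


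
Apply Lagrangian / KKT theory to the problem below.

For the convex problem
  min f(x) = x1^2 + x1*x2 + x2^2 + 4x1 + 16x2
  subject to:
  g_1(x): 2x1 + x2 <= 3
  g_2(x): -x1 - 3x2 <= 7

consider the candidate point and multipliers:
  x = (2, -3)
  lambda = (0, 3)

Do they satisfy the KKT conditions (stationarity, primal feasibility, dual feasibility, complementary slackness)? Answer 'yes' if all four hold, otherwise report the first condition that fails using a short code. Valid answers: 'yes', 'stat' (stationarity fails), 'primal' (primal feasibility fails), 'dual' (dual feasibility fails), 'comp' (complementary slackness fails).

Gradient of f: grad f(x) = Q x + c = (5, 12)
Constraint values g_i(x) = a_i^T x - b_i:
  g_1((2, -3)) = -2
  g_2((2, -3)) = 0
Stationarity residual: grad f(x) + sum_i lambda_i a_i = (2, 3)
  -> stationarity FAILS
Primal feasibility (all g_i <= 0): OK
Dual feasibility (all lambda_i >= 0): OK
Complementary slackness (lambda_i * g_i(x) = 0 for all i): OK

Verdict: the first failing condition is stationarity -> stat.

stat


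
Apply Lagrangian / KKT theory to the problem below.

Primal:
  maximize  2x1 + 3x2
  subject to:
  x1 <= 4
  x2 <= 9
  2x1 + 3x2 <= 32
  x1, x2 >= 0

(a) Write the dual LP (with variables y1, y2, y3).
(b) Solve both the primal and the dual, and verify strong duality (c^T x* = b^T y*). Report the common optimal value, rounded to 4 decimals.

The standard primal-dual pair for 'max c^T x s.t. A x <= b, x >= 0' is:
  Dual:  min b^T y  s.t.  A^T y >= c,  y >= 0.

So the dual LP is:
  minimize  4y1 + 9y2 + 32y3
  subject to:
    y1 + 2y3 >= 2
    y2 + 3y3 >= 3
    y1, y2, y3 >= 0

Solving the primal: x* = (2.5, 9).
  primal value c^T x* = 32.
Solving the dual: y* = (0, 0, 1).
  dual value b^T y* = 32.
Strong duality: c^T x* = b^T y*. Confirmed.

32


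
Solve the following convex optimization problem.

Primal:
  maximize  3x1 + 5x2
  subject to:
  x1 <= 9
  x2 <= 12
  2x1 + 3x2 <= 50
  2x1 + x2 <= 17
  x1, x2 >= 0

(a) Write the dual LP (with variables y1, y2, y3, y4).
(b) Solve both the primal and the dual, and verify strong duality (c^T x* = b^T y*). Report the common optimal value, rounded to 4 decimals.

The standard primal-dual pair for 'max c^T x s.t. A x <= b, x >= 0' is:
  Dual:  min b^T y  s.t.  A^T y >= c,  y >= 0.

So the dual LP is:
  minimize  9y1 + 12y2 + 50y3 + 17y4
  subject to:
    y1 + 2y3 + 2y4 >= 3
    y2 + 3y3 + y4 >= 5
    y1, y2, y3, y4 >= 0

Solving the primal: x* = (2.5, 12).
  primal value c^T x* = 67.5.
Solving the dual: y* = (0, 3.5, 0, 1.5).
  dual value b^T y* = 67.5.
Strong duality: c^T x* = b^T y*. Confirmed.

67.5


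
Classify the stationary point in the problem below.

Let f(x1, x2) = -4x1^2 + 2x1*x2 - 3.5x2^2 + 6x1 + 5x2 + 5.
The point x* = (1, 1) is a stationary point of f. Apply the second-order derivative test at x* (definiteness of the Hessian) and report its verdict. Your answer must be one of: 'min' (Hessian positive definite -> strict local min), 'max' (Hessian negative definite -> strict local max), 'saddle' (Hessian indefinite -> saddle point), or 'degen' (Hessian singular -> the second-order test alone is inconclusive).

Compute the Hessian H = grad^2 f:
  H = [[-8, 2], [2, -7]]
Verify stationarity: grad f(x*) = H x* + g = (0, 0).
Eigenvalues of H: -9.5616, -5.4384.
Both eigenvalues < 0, so H is negative definite -> x* is a strict local max.

max


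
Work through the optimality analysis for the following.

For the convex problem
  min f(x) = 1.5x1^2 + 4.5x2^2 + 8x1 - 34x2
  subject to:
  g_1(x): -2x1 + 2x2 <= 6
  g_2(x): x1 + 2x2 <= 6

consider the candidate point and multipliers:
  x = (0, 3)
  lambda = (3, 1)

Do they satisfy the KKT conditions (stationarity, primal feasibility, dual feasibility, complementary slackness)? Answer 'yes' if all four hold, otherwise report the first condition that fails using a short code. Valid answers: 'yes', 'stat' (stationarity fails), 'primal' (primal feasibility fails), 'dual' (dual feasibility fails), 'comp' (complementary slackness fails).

Gradient of f: grad f(x) = Q x + c = (8, -7)
Constraint values g_i(x) = a_i^T x - b_i:
  g_1((0, 3)) = 0
  g_2((0, 3)) = 0
Stationarity residual: grad f(x) + sum_i lambda_i a_i = (3, 1)
  -> stationarity FAILS
Primal feasibility (all g_i <= 0): OK
Dual feasibility (all lambda_i >= 0): OK
Complementary slackness (lambda_i * g_i(x) = 0 for all i): OK

Verdict: the first failing condition is stationarity -> stat.

stat


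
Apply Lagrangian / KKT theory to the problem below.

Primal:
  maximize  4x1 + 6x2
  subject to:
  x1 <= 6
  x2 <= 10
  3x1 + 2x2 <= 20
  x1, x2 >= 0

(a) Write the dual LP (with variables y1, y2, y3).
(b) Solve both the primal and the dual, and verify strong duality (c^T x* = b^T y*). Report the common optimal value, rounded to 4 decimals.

The standard primal-dual pair for 'max c^T x s.t. A x <= b, x >= 0' is:
  Dual:  min b^T y  s.t.  A^T y >= c,  y >= 0.

So the dual LP is:
  minimize  6y1 + 10y2 + 20y3
  subject to:
    y1 + 3y3 >= 4
    y2 + 2y3 >= 6
    y1, y2, y3 >= 0

Solving the primal: x* = (0, 10).
  primal value c^T x* = 60.
Solving the dual: y* = (0, 0, 3).
  dual value b^T y* = 60.
Strong duality: c^T x* = b^T y*. Confirmed.

60


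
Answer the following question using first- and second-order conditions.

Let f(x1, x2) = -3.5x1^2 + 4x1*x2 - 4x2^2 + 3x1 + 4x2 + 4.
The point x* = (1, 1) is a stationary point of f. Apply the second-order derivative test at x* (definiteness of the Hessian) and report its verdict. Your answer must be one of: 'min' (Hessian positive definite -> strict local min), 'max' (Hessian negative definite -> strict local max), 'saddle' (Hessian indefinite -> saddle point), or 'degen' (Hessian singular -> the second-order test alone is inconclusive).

Compute the Hessian H = grad^2 f:
  H = [[-7, 4], [4, -8]]
Verify stationarity: grad f(x*) = H x* + g = (0, 0).
Eigenvalues of H: -11.5311, -3.4689.
Both eigenvalues < 0, so H is negative definite -> x* is a strict local max.

max


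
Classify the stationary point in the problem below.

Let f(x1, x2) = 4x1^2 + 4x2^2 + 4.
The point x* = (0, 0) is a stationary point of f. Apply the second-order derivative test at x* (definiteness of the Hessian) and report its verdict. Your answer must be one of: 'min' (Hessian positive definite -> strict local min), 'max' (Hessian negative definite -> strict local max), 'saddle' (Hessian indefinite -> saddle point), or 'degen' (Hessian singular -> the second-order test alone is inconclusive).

Compute the Hessian H = grad^2 f:
  H = [[8, 0], [0, 8]]
Verify stationarity: grad f(x*) = H x* + g = (0, 0).
Eigenvalues of H: 8, 8.
Both eigenvalues > 0, so H is positive definite -> x* is a strict local min.

min


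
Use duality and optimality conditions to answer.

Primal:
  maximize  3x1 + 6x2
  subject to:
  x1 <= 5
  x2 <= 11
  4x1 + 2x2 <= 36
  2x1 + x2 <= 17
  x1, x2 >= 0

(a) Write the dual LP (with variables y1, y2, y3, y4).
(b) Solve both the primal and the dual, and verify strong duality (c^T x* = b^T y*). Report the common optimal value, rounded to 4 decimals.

The standard primal-dual pair for 'max c^T x s.t. A x <= b, x >= 0' is:
  Dual:  min b^T y  s.t.  A^T y >= c,  y >= 0.

So the dual LP is:
  minimize  5y1 + 11y2 + 36y3 + 17y4
  subject to:
    y1 + 4y3 + 2y4 >= 3
    y2 + 2y3 + y4 >= 6
    y1, y2, y3, y4 >= 0

Solving the primal: x* = (3, 11).
  primal value c^T x* = 75.
Solving the dual: y* = (0, 4.5, 0, 1.5).
  dual value b^T y* = 75.
Strong duality: c^T x* = b^T y*. Confirmed.

75


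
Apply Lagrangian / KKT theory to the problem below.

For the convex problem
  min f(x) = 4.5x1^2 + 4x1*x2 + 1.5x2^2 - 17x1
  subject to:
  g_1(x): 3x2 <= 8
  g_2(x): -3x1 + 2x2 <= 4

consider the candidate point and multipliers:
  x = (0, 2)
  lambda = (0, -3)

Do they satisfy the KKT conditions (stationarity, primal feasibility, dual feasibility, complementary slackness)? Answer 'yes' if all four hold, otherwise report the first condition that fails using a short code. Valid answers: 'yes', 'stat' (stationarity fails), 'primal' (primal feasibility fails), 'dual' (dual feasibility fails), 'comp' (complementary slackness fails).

Gradient of f: grad f(x) = Q x + c = (-9, 6)
Constraint values g_i(x) = a_i^T x - b_i:
  g_1((0, 2)) = -2
  g_2((0, 2)) = 0
Stationarity residual: grad f(x) + sum_i lambda_i a_i = (0, 0)
  -> stationarity OK
Primal feasibility (all g_i <= 0): OK
Dual feasibility (all lambda_i >= 0): FAILS
Complementary slackness (lambda_i * g_i(x) = 0 for all i): OK

Verdict: the first failing condition is dual_feasibility -> dual.

dual


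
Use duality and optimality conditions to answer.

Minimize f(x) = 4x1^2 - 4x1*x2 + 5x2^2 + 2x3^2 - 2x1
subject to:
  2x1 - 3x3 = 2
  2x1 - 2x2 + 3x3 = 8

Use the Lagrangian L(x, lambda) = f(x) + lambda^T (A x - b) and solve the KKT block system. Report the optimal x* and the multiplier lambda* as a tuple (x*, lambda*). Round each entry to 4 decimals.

Form the Lagrangian:
  L(x, lambda) = (1/2) x^T Q x + c^T x + lambda^T (A x - b)
Stationarity (grad_x L = 0): Q x + c + A^T lambda = 0.
Primal feasibility: A x = b.

This gives the KKT block system:
  [ Q   A^T ] [ x     ]   [-c ]
  [ A    0  ] [ lambda ] = [ b ]

Solving the linear system:
  x*      = (2.4803, -0.0395, 0.9868)
  lambda* = (-3.8421, -5.1579)
  f(x*)   = 21.9934

x* = (2.4803, -0.0395, 0.9868), lambda* = (-3.8421, -5.1579)


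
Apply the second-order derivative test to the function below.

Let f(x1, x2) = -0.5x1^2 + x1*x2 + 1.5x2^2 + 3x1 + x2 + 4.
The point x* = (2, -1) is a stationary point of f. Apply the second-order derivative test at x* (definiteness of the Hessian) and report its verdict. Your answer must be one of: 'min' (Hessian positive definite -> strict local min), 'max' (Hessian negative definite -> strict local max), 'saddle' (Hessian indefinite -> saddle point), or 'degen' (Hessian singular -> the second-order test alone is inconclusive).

Compute the Hessian H = grad^2 f:
  H = [[-1, 1], [1, 3]]
Verify stationarity: grad f(x*) = H x* + g = (0, 0).
Eigenvalues of H: -1.2361, 3.2361.
Eigenvalues have mixed signs, so H is indefinite -> x* is a saddle point.

saddle


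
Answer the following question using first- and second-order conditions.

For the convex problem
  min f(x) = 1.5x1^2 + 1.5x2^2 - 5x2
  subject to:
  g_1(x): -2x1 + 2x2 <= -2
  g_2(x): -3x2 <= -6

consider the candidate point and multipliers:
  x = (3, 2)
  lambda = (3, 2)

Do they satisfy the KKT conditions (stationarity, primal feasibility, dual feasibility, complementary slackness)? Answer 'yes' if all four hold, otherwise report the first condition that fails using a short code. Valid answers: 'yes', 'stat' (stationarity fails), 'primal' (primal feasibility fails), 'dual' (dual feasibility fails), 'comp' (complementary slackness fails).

Gradient of f: grad f(x) = Q x + c = (9, 1)
Constraint values g_i(x) = a_i^T x - b_i:
  g_1((3, 2)) = 0
  g_2((3, 2)) = 0
Stationarity residual: grad f(x) + sum_i lambda_i a_i = (3, 1)
  -> stationarity FAILS
Primal feasibility (all g_i <= 0): OK
Dual feasibility (all lambda_i >= 0): OK
Complementary slackness (lambda_i * g_i(x) = 0 for all i): OK

Verdict: the first failing condition is stationarity -> stat.

stat


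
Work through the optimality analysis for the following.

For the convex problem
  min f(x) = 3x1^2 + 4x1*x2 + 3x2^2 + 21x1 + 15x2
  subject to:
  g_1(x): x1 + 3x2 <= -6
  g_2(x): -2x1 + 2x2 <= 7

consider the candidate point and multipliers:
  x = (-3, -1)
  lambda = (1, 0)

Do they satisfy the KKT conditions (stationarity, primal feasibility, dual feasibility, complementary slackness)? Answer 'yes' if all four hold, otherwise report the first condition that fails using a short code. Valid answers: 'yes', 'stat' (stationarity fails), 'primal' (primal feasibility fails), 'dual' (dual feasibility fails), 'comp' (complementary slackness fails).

Gradient of f: grad f(x) = Q x + c = (-1, -3)
Constraint values g_i(x) = a_i^T x - b_i:
  g_1((-3, -1)) = 0
  g_2((-3, -1)) = -3
Stationarity residual: grad f(x) + sum_i lambda_i a_i = (0, 0)
  -> stationarity OK
Primal feasibility (all g_i <= 0): OK
Dual feasibility (all lambda_i >= 0): OK
Complementary slackness (lambda_i * g_i(x) = 0 for all i): OK

Verdict: yes, KKT holds.

yes


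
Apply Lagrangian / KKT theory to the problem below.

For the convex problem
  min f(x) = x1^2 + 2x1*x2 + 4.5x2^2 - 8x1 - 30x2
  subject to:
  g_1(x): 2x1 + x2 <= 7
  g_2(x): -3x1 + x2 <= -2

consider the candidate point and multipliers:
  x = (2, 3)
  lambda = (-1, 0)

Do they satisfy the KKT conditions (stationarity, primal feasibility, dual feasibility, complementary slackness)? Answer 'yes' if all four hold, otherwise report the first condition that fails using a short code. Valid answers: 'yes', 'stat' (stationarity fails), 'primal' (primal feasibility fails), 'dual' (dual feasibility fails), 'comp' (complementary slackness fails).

Gradient of f: grad f(x) = Q x + c = (2, 1)
Constraint values g_i(x) = a_i^T x - b_i:
  g_1((2, 3)) = 0
  g_2((2, 3)) = -1
Stationarity residual: grad f(x) + sum_i lambda_i a_i = (0, 0)
  -> stationarity OK
Primal feasibility (all g_i <= 0): OK
Dual feasibility (all lambda_i >= 0): FAILS
Complementary slackness (lambda_i * g_i(x) = 0 for all i): OK

Verdict: the first failing condition is dual_feasibility -> dual.

dual


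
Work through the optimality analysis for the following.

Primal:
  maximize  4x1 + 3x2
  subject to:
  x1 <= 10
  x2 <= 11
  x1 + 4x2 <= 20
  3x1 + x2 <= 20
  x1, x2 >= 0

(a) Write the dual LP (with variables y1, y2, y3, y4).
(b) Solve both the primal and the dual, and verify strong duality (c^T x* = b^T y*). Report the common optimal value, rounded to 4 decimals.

The standard primal-dual pair for 'max c^T x s.t. A x <= b, x >= 0' is:
  Dual:  min b^T y  s.t.  A^T y >= c,  y >= 0.

So the dual LP is:
  minimize  10y1 + 11y2 + 20y3 + 20y4
  subject to:
    y1 + y3 + 3y4 >= 4
    y2 + 4y3 + y4 >= 3
    y1, y2, y3, y4 >= 0

Solving the primal: x* = (5.4545, 3.6364).
  primal value c^T x* = 32.7273.
Solving the dual: y* = (0, 0, 0.4545, 1.1818).
  dual value b^T y* = 32.7273.
Strong duality: c^T x* = b^T y*. Confirmed.

32.7273


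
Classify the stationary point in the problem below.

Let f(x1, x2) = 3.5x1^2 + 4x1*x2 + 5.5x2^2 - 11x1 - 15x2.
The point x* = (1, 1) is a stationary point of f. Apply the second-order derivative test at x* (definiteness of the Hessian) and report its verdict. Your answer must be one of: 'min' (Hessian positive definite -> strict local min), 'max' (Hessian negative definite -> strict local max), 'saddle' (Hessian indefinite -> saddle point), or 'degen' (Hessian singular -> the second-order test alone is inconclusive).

Compute the Hessian H = grad^2 f:
  H = [[7, 4], [4, 11]]
Verify stationarity: grad f(x*) = H x* + g = (0, 0).
Eigenvalues of H: 4.5279, 13.4721.
Both eigenvalues > 0, so H is positive definite -> x* is a strict local min.

min


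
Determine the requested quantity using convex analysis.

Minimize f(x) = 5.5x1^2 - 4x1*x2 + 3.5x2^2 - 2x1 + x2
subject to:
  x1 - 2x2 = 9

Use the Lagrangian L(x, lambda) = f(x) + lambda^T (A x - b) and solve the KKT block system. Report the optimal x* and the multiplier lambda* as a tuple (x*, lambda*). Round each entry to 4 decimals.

Form the Lagrangian:
  L(x, lambda) = (1/2) x^T Q x + c^T x + lambda^T (A x - b)
Stationarity (grad_x L = 0): Q x + c + A^T lambda = 0.
Primal feasibility: A x = b.

This gives the KKT block system:
  [ Q   A^T ] [ x     ]   [-c ]
  [ A    0  ] [ lambda ] = [ b ]

Solving the linear system:
  x*      = (-0.0857, -4.5429)
  lambda* = (-15.2286)
  f(x*)   = 66.3429

x* = (-0.0857, -4.5429), lambda* = (-15.2286)


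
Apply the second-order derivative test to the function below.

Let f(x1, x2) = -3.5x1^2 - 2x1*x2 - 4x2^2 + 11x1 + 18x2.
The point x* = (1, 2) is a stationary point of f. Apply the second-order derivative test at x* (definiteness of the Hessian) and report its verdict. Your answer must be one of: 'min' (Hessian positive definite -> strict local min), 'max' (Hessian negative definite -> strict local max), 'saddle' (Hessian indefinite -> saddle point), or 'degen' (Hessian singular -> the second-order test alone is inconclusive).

Compute the Hessian H = grad^2 f:
  H = [[-7, -2], [-2, -8]]
Verify stationarity: grad f(x*) = H x* + g = (0, 0).
Eigenvalues of H: -9.5616, -5.4384.
Both eigenvalues < 0, so H is negative definite -> x* is a strict local max.

max


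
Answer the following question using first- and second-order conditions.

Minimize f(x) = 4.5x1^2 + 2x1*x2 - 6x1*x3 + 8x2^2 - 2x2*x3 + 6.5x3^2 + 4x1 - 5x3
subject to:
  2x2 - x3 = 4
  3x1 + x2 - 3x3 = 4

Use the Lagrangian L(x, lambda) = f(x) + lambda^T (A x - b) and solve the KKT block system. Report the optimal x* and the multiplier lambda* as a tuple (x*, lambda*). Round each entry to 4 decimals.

Form the Lagrangian:
  L(x, lambda) = (1/2) x^T Q x + c^T x + lambda^T (A x - b)
Stationarity (grad_x L = 0): Q x + c + A^T lambda = 0.
Primal feasibility: A x = b.

This gives the KKT block system:
  [ Q   A^T ] [ x     ]   [-c ]
  [ A    0  ] [ lambda ] = [ b ]

Solving the linear system:
  x*      = (-0.3226, 1.4065, -1.1871)
  lambda* = (-10.2774, -3.6774)
  f(x*)   = 30.2323

x* = (-0.3226, 1.4065, -1.1871), lambda* = (-10.2774, -3.6774)


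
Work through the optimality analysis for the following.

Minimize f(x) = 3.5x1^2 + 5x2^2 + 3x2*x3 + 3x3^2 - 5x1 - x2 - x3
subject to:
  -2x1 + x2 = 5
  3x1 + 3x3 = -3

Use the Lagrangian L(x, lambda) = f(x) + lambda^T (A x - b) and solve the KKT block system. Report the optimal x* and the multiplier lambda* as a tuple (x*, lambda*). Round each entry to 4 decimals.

Form the Lagrangian:
  L(x, lambda) = (1/2) x^T Q x + c^T x + lambda^T (A x - b)
Stationarity (grad_x L = 0): Q x + c + A^T lambda = 0.
Primal feasibility: A x = b.

This gives the KKT block system:
  [ Q   A^T ] [ x     ]   [-c ]
  [ A    0  ] [ lambda ] = [ b ]

Solving the linear system:
  x*      = (-1.9268, 1.1463, 0.9268)
  lambda* = (-13.2439, -2.6667)
  f(x*)   = 32.8902

x* = (-1.9268, 1.1463, 0.9268), lambda* = (-13.2439, -2.6667)


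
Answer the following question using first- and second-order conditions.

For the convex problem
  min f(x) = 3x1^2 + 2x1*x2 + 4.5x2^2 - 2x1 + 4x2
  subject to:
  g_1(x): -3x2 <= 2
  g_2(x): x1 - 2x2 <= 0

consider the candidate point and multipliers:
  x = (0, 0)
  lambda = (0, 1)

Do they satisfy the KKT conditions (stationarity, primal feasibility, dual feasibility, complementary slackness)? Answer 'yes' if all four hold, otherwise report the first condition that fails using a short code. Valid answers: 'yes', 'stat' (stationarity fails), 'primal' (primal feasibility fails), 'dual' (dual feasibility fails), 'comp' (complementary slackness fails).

Gradient of f: grad f(x) = Q x + c = (-2, 4)
Constraint values g_i(x) = a_i^T x - b_i:
  g_1((0, 0)) = -2
  g_2((0, 0)) = 0
Stationarity residual: grad f(x) + sum_i lambda_i a_i = (-1, 2)
  -> stationarity FAILS
Primal feasibility (all g_i <= 0): OK
Dual feasibility (all lambda_i >= 0): OK
Complementary slackness (lambda_i * g_i(x) = 0 for all i): OK

Verdict: the first failing condition is stationarity -> stat.

stat


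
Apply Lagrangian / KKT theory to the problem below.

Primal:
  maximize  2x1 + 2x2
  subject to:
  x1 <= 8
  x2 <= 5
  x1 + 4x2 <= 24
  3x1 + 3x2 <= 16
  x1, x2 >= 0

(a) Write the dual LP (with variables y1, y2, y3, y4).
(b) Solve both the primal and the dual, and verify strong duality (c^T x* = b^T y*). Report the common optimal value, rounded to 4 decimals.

The standard primal-dual pair for 'max c^T x s.t. A x <= b, x >= 0' is:
  Dual:  min b^T y  s.t.  A^T y >= c,  y >= 0.

So the dual LP is:
  minimize  8y1 + 5y2 + 24y3 + 16y4
  subject to:
    y1 + y3 + 3y4 >= 2
    y2 + 4y3 + 3y4 >= 2
    y1, y2, y3, y4 >= 0

Solving the primal: x* = (5.3333, 0).
  primal value c^T x* = 10.6667.
Solving the dual: y* = (0, 0, 0, 0.6667).
  dual value b^T y* = 10.6667.
Strong duality: c^T x* = b^T y*. Confirmed.

10.6667


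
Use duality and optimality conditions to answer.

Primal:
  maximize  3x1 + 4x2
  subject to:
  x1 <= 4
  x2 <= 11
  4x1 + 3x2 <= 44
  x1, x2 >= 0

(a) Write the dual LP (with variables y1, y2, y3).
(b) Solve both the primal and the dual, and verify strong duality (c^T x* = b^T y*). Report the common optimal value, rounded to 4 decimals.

The standard primal-dual pair for 'max c^T x s.t. A x <= b, x >= 0' is:
  Dual:  min b^T y  s.t.  A^T y >= c,  y >= 0.

So the dual LP is:
  minimize  4y1 + 11y2 + 44y3
  subject to:
    y1 + 4y3 >= 3
    y2 + 3y3 >= 4
    y1, y2, y3 >= 0

Solving the primal: x* = (2.75, 11).
  primal value c^T x* = 52.25.
Solving the dual: y* = (0, 1.75, 0.75).
  dual value b^T y* = 52.25.
Strong duality: c^T x* = b^T y*. Confirmed.

52.25


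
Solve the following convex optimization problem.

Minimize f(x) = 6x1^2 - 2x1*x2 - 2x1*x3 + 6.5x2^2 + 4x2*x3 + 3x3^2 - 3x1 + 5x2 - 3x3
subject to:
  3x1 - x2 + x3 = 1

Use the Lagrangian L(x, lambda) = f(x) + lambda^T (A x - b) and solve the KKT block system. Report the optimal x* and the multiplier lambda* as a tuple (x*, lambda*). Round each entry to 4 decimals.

Form the Lagrangian:
  L(x, lambda) = (1/2) x^T Q x + c^T x + lambda^T (A x - b)
Stationarity (grad_x L = 0): Q x + c + A^T lambda = 0.
Primal feasibility: A x = b.

This gives the KKT block system:
  [ Q   A^T ] [ x     ]   [-c ]
  [ A    0  ] [ lambda ] = [ b ]

Solving the linear system:
  x*      = (-0.0316, -0.4842, 0.6105)
  lambda* = (1.2105)
  f(x*)   = -2.6842

x* = (-0.0316, -0.4842, 0.6105), lambda* = (1.2105)


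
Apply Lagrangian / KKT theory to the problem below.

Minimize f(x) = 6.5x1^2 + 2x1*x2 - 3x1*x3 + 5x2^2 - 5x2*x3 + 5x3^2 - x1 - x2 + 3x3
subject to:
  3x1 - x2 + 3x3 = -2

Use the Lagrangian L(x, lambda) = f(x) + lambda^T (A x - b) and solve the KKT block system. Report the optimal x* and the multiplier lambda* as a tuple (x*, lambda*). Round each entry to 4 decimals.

Form the Lagrangian:
  L(x, lambda) = (1/2) x^T Q x + c^T x + lambda^T (A x - b)
Stationarity (grad_x L = 0): Q x + c + A^T lambda = 0.
Primal feasibility: A x = b.

This gives the KKT block system:
  [ Q   A^T ] [ x     ]   [-c ]
  [ A    0  ] [ lambda ] = [ b ]

Solving the linear system:
  x*      = (-0.1526, -0.0905, -0.5443)
  lambda* = (0.5107)
  f(x*)   = -0.1841

x* = (-0.1526, -0.0905, -0.5443), lambda* = (0.5107)
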